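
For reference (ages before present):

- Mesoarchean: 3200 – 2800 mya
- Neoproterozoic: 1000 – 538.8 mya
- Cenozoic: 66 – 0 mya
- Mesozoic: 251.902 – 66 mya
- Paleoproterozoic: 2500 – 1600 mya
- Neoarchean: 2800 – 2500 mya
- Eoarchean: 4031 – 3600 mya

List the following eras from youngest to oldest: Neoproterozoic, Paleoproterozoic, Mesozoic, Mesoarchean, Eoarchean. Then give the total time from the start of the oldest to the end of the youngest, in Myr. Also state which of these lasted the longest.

Mesozoic → Neoproterozoic → Paleoproterozoic → Mesoarchean → Eoarchean; total span 3965 Myr; longest is Paleoproterozoic

Start ages (Ma): Eoarchean 4031, Mesoarchean 3200, Paleoproterozoic 2500, Neoproterozoic 1000, Mesozoic 251.902.
Ordered youngest to oldest: Mesozoic, Neoproterozoic, Paleoproterozoic, Mesoarchean, Eoarchean.
Span = 4031 − 66 = 3965 Myr.
Durations: Eoarchean 431, Paleoproterozoic 900, Mesozoic 185.902, Mesoarchean 400, Neoproterozoic 461.2 → longest is Paleoproterozoic (900 Myr).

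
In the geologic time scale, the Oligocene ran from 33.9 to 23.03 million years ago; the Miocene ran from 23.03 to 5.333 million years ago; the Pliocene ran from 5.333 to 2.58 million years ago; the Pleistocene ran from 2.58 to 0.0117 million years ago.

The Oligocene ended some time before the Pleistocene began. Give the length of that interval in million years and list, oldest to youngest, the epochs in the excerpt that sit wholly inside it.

20.45 million years; Miocene, Pliocene

End of Oligocene = 23.03 Ma; start of Pleistocene = 2.58 Ma.
Gap = 23.03 − 2.58 = 20.45 Myr.
Epochs wholly inside 23.03–2.58 Ma: Miocene (23.03–5.333), Pliocene (5.333–2.58).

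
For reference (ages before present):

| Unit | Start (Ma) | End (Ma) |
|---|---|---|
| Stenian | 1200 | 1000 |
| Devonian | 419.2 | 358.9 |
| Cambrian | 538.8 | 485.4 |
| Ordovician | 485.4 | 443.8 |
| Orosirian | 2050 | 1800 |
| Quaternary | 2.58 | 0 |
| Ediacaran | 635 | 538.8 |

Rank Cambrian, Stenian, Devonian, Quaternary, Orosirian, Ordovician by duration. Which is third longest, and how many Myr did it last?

Start − end for each: Cambrian 538.8 − 485.4 = 53.4; Stenian 1200 − 1000 = 200; Devonian 419.2 − 358.9 = 60.3; Quaternary 2.58 − 0 = 2.58; Orosirian 2050 − 1800 = 250; Ordovician 485.4 − 443.8 = 41.6.
Ranking these from longest: Orosirian > Stenian > Devonian > Cambrian > Ordovician > Quaternary.
Position 3 in that ranking is Devonian, which lasted 60.3 Myr.

Devonian, 60.3 million years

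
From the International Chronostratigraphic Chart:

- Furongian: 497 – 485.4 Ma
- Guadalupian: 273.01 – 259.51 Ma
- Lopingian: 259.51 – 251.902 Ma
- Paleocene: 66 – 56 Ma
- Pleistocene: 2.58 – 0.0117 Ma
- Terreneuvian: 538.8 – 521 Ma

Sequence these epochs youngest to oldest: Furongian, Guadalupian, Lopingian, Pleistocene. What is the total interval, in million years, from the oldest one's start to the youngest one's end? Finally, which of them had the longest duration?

Start ages (Ma): Furongian 497, Guadalupian 273.01, Lopingian 259.51, Pleistocene 2.58.
Ordered youngest to oldest: Pleistocene, Lopingian, Guadalupian, Furongian.
Span = 497 − 0.0117 = 496.9883 Myr.
Durations: Lopingian 7.608, Furongian 11.6, Guadalupian 13.5, Pleistocene 2.5683 → longest is Guadalupian (13.5 Myr).

Pleistocene, Lopingian, Guadalupian, Furongian; total span 496.9883 Myr; longest is Guadalupian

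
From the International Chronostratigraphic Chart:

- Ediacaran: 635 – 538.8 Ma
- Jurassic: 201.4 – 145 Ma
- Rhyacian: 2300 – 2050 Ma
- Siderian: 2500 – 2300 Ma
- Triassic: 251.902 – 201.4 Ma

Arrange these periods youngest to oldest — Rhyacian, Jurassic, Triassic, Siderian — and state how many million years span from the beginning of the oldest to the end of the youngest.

Jurassic, Triassic, Rhyacian, Siderian; total span 2355 Myr

Start ages (Ma): Siderian 2500, Rhyacian 2300, Triassic 251.902, Jurassic 201.4.
Ordered youngest to oldest: Jurassic, Triassic, Rhyacian, Siderian.
Span = 2500 − 145 = 2355 Myr.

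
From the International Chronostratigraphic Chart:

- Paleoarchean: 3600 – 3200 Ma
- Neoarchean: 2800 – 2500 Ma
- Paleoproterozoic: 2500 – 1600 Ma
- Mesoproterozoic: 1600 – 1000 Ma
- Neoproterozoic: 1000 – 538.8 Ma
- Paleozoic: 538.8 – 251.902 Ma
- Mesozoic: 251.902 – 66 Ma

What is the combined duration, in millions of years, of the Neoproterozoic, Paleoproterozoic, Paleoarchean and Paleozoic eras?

2048.098 million years

Duration is start − end for each: (1000 − 538.8) + (2500 − 1600) + (3600 − 3200) + (538.8 − 251.902).
That is 461.2 + 900 + 400 + 286.898, which totals 2048.098 million years.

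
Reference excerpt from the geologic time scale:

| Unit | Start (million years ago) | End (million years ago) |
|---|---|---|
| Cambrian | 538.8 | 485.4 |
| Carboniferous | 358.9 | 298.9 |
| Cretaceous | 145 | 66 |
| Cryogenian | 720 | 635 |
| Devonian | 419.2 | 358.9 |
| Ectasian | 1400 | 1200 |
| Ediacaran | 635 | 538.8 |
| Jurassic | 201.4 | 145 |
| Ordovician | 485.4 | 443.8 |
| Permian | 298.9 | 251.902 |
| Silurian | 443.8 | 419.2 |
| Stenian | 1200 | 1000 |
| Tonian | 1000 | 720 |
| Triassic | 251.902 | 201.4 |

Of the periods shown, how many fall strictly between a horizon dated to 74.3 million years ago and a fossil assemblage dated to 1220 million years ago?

12

The older date is 1220 Ma and the younger is 74.3 Ma.
Periods with start < 1220 and end > 74.3 Ma: Stenian (1200–1000), Tonian (1000–720), Cryogenian (720–635), Ediacaran (635–538.8), Cambrian (538.8–485.4), Ordovician (485.4–443.8), Silurian (443.8–419.2), Devonian (419.2–358.9), Carboniferous (358.9–298.9), Permian (298.9–251.902), Triassic (251.902–201.4), Jurassic (201.4–145).
That is 12 complete periods.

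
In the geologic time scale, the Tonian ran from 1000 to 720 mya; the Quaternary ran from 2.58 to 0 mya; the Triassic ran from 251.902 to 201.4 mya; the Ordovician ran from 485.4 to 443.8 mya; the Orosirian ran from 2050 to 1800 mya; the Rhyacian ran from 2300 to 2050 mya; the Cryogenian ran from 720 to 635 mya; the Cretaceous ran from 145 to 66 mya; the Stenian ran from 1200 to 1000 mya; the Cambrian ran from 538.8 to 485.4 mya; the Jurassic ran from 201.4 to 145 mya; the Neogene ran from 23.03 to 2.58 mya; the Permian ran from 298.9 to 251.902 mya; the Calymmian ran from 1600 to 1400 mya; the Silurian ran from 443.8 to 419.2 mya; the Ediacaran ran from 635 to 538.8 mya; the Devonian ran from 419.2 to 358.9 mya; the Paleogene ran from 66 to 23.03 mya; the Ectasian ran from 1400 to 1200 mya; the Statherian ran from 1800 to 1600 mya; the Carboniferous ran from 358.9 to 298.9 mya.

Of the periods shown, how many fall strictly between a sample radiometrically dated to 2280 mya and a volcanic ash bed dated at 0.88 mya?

19

The older date is 2280 Ma and the younger is 0.88 Ma.
Periods with start < 2280 and end > 0.88 Ma: Orosirian (2050–1800), Statherian (1800–1600), Calymmian (1600–1400), Ectasian (1400–1200), Stenian (1200–1000), Tonian (1000–720), Cryogenian (720–635), Ediacaran (635–538.8), Cambrian (538.8–485.4), Ordovician (485.4–443.8), Silurian (443.8–419.2), Devonian (419.2–358.9), Carboniferous (358.9–298.9), Permian (298.9–251.902), Triassic (251.902–201.4), Jurassic (201.4–145), Cretaceous (145–66), Paleogene (66–23.03), Neogene (23.03–2.58).
That is 19 complete periods.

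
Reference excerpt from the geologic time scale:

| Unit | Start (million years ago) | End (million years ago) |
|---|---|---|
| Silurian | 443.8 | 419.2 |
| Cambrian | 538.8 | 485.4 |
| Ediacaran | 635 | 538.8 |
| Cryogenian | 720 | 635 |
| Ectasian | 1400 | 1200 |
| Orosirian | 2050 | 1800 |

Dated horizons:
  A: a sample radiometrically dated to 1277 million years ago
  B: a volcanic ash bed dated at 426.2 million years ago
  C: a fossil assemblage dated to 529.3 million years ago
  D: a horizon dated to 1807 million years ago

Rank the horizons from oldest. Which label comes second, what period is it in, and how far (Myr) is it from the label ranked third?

Sorted oldest-first by Ma: D (1807), A (1277), C (529.3), B (426.2).
The second oldest is A at 1277 Ma, which lies in 1400–1200 Ma: the Ectasian.
The third oldest is C at 529.3 Ma; separation = |1277 − 529.3| = 747.7 Myr.

A, in the Ectasian; 747.7 million years to C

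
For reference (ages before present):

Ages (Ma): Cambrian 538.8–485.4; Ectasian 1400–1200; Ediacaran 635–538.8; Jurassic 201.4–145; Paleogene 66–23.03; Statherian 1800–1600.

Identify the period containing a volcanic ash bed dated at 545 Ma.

Ediacaran

545 Ma lies between 635 and 538.8 Ma, so it falls in the Ediacaran.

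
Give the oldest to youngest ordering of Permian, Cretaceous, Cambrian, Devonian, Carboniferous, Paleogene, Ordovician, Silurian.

Cambrian, Ordovician, Silurian, Devonian, Carboniferous, Permian, Cretaceous, Paleogene

Group by era (each group listed oldest first) — Paleozoic: Cambrian, Ordovician, Silurian, Devonian, Carboniferous, Permian; Mesozoic: Cretaceous; Cenozoic: Paleogene. The eras run Paleozoic → Mesozoic → Cenozoic. Concatenating the groups in that era order gives oldest to youngest directly.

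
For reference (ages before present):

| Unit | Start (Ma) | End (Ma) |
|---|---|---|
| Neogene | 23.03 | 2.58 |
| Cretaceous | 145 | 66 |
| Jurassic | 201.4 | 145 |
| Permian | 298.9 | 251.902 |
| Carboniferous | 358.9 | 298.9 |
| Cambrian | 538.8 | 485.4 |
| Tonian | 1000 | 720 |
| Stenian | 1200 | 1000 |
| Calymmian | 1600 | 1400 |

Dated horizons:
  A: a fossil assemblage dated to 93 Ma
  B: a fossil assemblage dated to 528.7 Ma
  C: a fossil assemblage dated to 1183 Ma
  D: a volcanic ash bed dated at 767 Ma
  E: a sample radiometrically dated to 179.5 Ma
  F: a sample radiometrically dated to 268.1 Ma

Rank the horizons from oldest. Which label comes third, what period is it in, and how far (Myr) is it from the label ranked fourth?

B, in the Cambrian; 260.6 million years to F

Sorted oldest-first by Ma: C (1183), D (767), B (528.7), F (268.1), E (179.5), A (93).
The third oldest is B at 528.7 Ma, which lies in 538.8–485.4 Ma: the Cambrian.
The fourth oldest is F at 268.1 Ma; separation = |528.7 − 268.1| = 260.6 Myr.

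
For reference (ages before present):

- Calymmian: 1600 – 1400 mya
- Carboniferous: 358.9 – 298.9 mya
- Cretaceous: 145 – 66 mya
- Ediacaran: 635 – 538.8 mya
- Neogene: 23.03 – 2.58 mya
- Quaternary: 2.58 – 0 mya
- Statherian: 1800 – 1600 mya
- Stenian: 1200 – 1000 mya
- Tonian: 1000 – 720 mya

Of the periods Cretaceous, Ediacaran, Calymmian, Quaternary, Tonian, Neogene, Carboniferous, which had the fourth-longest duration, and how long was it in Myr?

Cretaceous, 79 million years

Durations: Cretaceous 79; Ediacaran 96.2; Calymmian 200; Quaternary 2.58; Tonian 280; Neogene 20.45; Carboniferous 60 Myr.
Sorted longest-first: Tonian (280), Calymmian (200), Ediacaran (96.2), Cretaceous (79), Carboniferous (60), Neogene (20.45), Quaternary (2.58).
The fourth longest is Cretaceous at 79 Myr.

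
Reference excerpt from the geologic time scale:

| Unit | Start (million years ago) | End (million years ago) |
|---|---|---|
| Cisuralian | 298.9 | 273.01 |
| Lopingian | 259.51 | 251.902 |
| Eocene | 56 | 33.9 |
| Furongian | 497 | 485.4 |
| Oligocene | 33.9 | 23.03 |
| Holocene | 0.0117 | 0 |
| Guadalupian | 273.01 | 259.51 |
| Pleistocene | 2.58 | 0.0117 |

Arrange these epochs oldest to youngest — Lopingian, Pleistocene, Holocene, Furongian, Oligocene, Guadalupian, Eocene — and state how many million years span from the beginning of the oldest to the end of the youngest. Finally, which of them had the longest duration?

Start ages (Ma): Furongian 497, Guadalupian 273.01, Lopingian 259.51, Eocene 56, Oligocene 33.9, Pleistocene 2.58, Holocene 0.0117.
Ordered oldest to youngest: Furongian, Guadalupian, Lopingian, Eocene, Oligocene, Pleistocene, Holocene.
Span = 497 − 0 = 497 Myr.
Durations: Holocene 0.0117, Pleistocene 2.5683, Furongian 11.6, Guadalupian 13.5, Oligocene 10.87, Eocene 22.1, Lopingian 7.608 → longest is Eocene (22.1 Myr).

Furongian, Guadalupian, Lopingian, Eocene, Oligocene, Pleistocene, Holocene; total span 497 Myr; longest is Eocene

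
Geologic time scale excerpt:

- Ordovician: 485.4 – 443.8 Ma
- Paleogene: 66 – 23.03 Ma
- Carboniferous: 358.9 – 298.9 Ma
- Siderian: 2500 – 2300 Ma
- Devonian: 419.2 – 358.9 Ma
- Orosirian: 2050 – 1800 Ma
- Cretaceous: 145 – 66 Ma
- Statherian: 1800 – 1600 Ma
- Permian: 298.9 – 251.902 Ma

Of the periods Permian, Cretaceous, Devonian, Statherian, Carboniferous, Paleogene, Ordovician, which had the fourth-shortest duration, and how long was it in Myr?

Start − end for each: Permian 298.9 − 251.902 = 46.998; Cretaceous 145 − 66 = 79; Devonian 419.2 − 358.9 = 60.3; Statherian 1800 − 1600 = 200; Carboniferous 358.9 − 298.9 = 60; Paleogene 66 − 23.03 = 42.97; Ordovician 485.4 − 443.8 = 41.6.
Ranking these from shortest: Ordovician < Paleogene < Permian < Carboniferous < Devonian < Cretaceous < Statherian.
Position 4 in that ranking is Carboniferous, which lasted 60 Myr.

Carboniferous, 60 million years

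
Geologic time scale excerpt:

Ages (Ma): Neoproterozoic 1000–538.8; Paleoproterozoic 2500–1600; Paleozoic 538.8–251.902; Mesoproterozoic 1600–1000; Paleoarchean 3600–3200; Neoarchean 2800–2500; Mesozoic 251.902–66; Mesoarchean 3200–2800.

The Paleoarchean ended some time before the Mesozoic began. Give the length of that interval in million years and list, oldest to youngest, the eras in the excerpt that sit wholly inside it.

End of Paleoarchean = 3200 Ma; start of Mesozoic = 251.902 Ma.
Gap = 3200 − 251.902 = 2948.098 Myr.
Eras wholly inside 3200–251.902 Ma: Mesoarchean (3200–2800), Neoarchean (2800–2500), Paleoproterozoic (2500–1600), Mesoproterozoic (1600–1000), Neoproterozoic (1000–538.8), Paleozoic (538.8–251.902).

2948.098 million years; Mesoarchean, Neoarchean, Paleoproterozoic, Mesoproterozoic, Neoproterozoic, Paleozoic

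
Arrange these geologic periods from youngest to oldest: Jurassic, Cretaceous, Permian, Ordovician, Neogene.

Neogene, then Cretaceous, then Jurassic, then Permian, then Ordovician

Era membership (oldest first within each) — Paleozoic: Ordovician, Permian; Mesozoic: Jurassic, Cretaceous; Cenozoic: Neogene. Paleozoic precedes Mesozoic, which precedes Cenozoic. Concatenating the groups in that era order and then reversing gives youngest to oldest.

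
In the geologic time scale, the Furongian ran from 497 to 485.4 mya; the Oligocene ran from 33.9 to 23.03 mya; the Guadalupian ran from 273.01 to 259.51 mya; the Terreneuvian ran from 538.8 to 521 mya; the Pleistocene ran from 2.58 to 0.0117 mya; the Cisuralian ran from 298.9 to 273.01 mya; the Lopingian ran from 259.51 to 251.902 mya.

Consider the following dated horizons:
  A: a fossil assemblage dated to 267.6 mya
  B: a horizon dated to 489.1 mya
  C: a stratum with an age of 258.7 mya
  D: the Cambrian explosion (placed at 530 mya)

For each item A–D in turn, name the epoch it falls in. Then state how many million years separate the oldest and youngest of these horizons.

A: 267.6 Ma lies in 273.01–259.51 Ma, so Guadalupian.
B: 489.1 Ma lies in 497–485.4 Ma, so Furongian.
C: 258.7 Ma lies in 259.51–251.902 Ma, so Lopingian.
D: 530 Ma lies in 538.8–521 Ma, so Terreneuvian.
Oldest = 530 Ma, youngest = 258.7 Ma → span 271.3 Myr.

A — Guadalupian; B — Furongian; C — Lopingian; D — Terreneuvian; span 271.3 million years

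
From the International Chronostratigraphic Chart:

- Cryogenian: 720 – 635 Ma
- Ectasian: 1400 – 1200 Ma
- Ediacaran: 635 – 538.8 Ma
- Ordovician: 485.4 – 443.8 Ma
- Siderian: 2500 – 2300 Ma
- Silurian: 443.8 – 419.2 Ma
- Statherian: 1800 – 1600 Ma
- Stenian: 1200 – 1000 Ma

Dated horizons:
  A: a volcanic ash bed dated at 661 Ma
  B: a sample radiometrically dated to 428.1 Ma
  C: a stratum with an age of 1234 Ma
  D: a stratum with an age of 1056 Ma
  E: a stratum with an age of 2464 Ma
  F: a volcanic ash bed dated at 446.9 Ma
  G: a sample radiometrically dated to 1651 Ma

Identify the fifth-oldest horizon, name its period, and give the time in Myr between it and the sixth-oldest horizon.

Sorted oldest-first by Ma: E (2464), G (1651), C (1234), D (1056), A (661), F (446.9), B (428.1).
The fifth oldest is A at 661 Ma, which lies in 720–635 Ma: the Cryogenian.
The sixth oldest is F at 446.9 Ma; separation = |661 − 446.9| = 214.1 Myr.

A, in the Cryogenian; 214.1 million years to F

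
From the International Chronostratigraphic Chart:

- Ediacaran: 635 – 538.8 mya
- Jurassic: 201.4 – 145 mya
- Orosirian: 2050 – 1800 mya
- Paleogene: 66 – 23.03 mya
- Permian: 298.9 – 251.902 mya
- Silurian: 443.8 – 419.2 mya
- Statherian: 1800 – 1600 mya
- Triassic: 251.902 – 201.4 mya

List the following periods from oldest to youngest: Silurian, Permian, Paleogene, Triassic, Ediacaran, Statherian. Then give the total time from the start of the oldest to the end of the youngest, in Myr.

From the excerpt: Silurian 443.8–419.2; Permian 298.9–251.902; Paleogene 66–23.03; Triassic 251.902–201.4; Ediacaran 635–538.8; Statherian 1800–1600 (Ma).
Larger Ma is earlier, so the oldest is Statherian and the youngest is Paleogene; oldest to youngest: Statherian, Ediacaran, Silurian, Permian, Triassic, Paleogene.
Oldest start 1800 minus youngest end 23.03 gives 1776.97 Myr overall.

Statherian → Ediacaran → Silurian → Permian → Triassic → Paleogene; total span 1776.97 Myr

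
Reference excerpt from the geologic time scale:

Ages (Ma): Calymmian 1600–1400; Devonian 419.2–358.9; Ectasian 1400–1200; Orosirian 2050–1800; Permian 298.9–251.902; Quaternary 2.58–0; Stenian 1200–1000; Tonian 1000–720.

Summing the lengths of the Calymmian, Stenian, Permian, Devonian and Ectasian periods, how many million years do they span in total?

707.298 million years

Duration is start − end for each: (1600 − 1400) + (1200 − 1000) + (298.9 − 251.902) + (419.2 − 358.9) + (1400 − 1200).
That is 200 + 200 + 46.998 + 60.3 + 200, which totals 707.298 million years.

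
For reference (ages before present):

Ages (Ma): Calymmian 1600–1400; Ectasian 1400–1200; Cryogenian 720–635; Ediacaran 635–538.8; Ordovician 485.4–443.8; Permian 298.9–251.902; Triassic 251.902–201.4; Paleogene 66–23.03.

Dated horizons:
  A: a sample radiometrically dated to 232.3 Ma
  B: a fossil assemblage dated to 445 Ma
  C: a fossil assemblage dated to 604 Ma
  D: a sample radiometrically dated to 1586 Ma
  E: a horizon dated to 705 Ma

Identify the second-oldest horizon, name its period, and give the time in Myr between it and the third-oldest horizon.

E, in the Cryogenian; 101 million years to C

Sorted oldest-first by Ma: D (1586), E (705), C (604), B (445), A (232.3).
The second oldest is E at 705 Ma, which lies in 720–635 Ma: the Cryogenian.
The third oldest is C at 604 Ma; separation = |705 − 604| = 101 Myr.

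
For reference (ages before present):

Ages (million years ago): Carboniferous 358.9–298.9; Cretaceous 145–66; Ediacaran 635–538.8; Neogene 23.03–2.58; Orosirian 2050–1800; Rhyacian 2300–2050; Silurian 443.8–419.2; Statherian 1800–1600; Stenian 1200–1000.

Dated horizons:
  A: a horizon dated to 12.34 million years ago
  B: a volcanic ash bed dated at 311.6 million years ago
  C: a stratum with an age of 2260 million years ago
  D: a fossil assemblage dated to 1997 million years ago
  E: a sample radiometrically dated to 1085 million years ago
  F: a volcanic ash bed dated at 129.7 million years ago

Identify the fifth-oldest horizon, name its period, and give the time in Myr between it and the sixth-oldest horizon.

F, in the Cretaceous; 117.36 million years to A

Larger Ma means older, so oldest first: C 2260 > D 1997 > E 1085 > B 311.6 > F 129.7 > A 12.34.
Counting 5 along gives F (129.7 Ma); the excerpt puts that inside the Cretaceous, 145–66 Ma.
Next in line is A (12.34 Ma), and 129.7 − 12.34 = 117.36 Myr.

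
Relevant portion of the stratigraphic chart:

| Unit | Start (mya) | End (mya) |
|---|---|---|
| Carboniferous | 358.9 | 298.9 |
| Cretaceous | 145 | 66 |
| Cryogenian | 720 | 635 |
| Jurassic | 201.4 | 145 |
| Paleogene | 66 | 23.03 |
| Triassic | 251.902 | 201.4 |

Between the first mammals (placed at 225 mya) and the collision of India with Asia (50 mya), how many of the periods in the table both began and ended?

2

225 Ma sits inside the Triassic (251.902–201.4) and 50 Ma inside the Paleogene (66–23.03); neither of those is wholly between the two dates.
The listed periods lying completely between them are Jurassic, Cretaceous — 2 in all.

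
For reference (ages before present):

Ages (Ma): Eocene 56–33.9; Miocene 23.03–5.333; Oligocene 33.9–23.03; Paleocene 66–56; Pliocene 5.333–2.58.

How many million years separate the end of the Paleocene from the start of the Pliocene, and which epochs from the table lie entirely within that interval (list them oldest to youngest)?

50.667 million years; Eocene, Oligocene, Miocene

End of Paleocene = 56 Ma; start of Pliocene = 5.333 Ma.
Gap = 56 − 5.333 = 50.667 Myr.
Epochs wholly inside 56–5.333 Ma: Eocene (56–33.9), Oligocene (33.9–23.03), Miocene (23.03–5.333).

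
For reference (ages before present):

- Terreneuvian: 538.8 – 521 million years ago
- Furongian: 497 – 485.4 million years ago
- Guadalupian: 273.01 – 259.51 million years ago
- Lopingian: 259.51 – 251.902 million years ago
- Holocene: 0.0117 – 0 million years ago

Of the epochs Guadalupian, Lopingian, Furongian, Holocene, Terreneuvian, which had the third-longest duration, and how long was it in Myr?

Furongian, 11.6 million years

Start − end for each: Guadalupian 273.01 − 259.51 = 13.5; Lopingian 259.51 − 251.902 = 7.608; Furongian 497 − 485.4 = 11.6; Holocene 0.0117 − 0 = 0.0117; Terreneuvian 538.8 − 521 = 17.8.
Ranking these from longest: Terreneuvian > Guadalupian > Furongian > Lopingian > Holocene.
Position 3 in that ranking is Furongian, which lasted 11.6 Myr.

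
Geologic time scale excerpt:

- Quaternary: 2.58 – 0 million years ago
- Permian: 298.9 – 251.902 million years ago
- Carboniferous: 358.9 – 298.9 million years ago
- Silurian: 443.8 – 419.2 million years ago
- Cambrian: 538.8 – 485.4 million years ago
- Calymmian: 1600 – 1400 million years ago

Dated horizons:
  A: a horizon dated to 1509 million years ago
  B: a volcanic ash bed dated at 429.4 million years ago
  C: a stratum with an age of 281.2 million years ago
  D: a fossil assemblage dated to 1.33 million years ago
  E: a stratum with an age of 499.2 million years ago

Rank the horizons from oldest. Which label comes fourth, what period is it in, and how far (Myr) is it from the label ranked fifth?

C, in the Permian; 279.87 million years to D

Sorted oldest-first by Ma: A (1509), E (499.2), B (429.4), C (281.2), D (1.33).
The fourth oldest is C at 281.2 Ma, which lies in 298.9–251.902 Ma: the Permian.
The fifth oldest is D at 1.33 Ma; separation = |281.2 − 1.33| = 279.87 Myr.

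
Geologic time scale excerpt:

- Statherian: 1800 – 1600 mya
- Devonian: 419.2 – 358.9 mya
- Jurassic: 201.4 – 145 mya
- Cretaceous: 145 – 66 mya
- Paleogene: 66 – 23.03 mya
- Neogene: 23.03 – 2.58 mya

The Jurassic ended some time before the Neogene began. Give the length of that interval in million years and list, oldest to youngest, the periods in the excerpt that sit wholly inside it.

End of Jurassic = 145 Ma; start of Neogene = 23.03 Ma.
Gap = 145 − 23.03 = 121.97 Myr.
Periods wholly inside 145–23.03 Ma: Cretaceous (145–66), Paleogene (66–23.03).

121.97 million years; Cretaceous, Paleogene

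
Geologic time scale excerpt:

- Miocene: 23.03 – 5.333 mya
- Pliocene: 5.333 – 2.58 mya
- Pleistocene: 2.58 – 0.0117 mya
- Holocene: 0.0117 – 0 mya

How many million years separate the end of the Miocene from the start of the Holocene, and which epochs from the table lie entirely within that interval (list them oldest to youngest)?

The Miocene closes at 5.333 Ma and the Holocene opens at 0.0117 Ma, so the interval is 5.333 − 0.0117 = 5.3213 Myr.
An epoch fits inside if it starts at or after 5.333 Ma and ends at or before 0.0117 Ma; oldest first that gives Pliocene, Pleistocene.

5.3213 million years; Pliocene, Pleistocene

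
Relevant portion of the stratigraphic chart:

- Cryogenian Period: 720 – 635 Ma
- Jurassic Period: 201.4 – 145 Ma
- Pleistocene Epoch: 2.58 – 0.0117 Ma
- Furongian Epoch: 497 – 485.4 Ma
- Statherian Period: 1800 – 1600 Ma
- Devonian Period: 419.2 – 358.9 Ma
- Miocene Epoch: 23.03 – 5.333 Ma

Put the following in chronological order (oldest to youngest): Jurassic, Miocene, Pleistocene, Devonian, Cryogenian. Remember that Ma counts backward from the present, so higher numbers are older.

Cryogenian → Devonian → Jurassic → Miocene → Pleistocene

Sorting by start age (descending Ma, since larger Ma = older): Cryogenian start 720, Devonian start 419.2, Jurassic start 201.4, Miocene start 23.03, Pleistocene start 2.58.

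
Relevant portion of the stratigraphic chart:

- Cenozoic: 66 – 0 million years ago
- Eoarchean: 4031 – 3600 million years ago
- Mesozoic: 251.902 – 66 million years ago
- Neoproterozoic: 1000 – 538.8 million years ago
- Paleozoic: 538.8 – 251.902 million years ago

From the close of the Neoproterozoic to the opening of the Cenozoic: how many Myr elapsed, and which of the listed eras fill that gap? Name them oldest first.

End of Neoproterozoic = 538.8 Ma; start of Cenozoic = 66 Ma.
Gap = 538.8 − 66 = 472.8 Myr.
Eras wholly inside 538.8–66 Ma: Paleozoic (538.8–251.902), Mesozoic (251.902–66).

472.8 million years; Paleozoic, Mesozoic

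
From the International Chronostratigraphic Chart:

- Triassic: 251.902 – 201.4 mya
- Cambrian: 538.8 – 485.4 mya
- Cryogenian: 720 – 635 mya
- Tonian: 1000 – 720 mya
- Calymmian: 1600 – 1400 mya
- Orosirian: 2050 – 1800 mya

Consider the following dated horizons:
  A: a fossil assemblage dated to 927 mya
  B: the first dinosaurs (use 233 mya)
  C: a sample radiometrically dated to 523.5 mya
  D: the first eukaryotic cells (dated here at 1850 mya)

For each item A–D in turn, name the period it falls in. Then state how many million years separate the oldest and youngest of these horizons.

A — Tonian; B — Triassic; C — Cambrian; D — Orosirian; span 1617 million years

A: 927 Ma lies in 1000–720 Ma, so Tonian.
B: 233 Ma lies in 251.902–201.4 Ma, so Triassic.
C: 523.5 Ma lies in 538.8–485.4 Ma, so Cambrian.
D: 1850 Ma lies in 2050–1800 Ma, so Orosirian.
Oldest = 1850 Ma, youngest = 233 Ma → span 1617 Myr.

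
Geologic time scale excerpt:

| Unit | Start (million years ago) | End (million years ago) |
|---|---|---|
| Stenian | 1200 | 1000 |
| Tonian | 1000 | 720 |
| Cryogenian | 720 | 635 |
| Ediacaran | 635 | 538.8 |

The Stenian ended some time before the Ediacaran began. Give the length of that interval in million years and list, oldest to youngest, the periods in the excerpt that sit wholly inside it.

365 million years; Tonian, Cryogenian

End of Stenian = 1000 Ma; start of Ediacaran = 635 Ma.
Gap = 1000 − 635 = 365 Myr.
Periods wholly inside 1000–635 Ma: Tonian (1000–720), Cryogenian (720–635).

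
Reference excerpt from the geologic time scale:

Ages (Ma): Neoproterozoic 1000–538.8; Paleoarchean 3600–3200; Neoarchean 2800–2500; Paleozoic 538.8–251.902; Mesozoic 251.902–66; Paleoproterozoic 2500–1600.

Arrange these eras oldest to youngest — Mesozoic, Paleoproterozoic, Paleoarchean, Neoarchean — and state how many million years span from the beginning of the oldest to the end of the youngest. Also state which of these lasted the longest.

From the excerpt: Mesozoic 251.902–66; Paleoproterozoic 2500–1600; Paleoarchean 3600–3200; Neoarchean 2800–2500 (Ma).
Larger Ma is earlier, so the oldest is Paleoarchean and the youngest is Mesozoic; oldest to youngest: Paleoarchean, Neoarchean, Paleoproterozoic, Mesozoic.
Oldest start 3600 minus youngest end 66 gives 3534 Myr overall.
Individual lengths (start − end): Neoarchean 300; Paleoarchean 400; Paleoproterozoic 900; Mesozoic 185.902. The largest is Paleoproterozoic at 900 Myr.

Paleoarchean → Neoarchean → Paleoproterozoic → Mesozoic; total span 3534 Myr; longest is Paleoproterozoic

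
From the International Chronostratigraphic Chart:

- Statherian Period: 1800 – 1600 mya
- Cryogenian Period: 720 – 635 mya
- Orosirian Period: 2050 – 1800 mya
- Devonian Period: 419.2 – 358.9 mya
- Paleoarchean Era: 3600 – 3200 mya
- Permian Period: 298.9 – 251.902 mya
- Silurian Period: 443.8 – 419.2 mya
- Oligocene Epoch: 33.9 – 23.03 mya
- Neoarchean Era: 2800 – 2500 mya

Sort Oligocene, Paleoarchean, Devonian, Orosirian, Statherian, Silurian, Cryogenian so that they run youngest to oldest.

Read off each span (Ma): Oligocene 33.9–23.03; Paleoarchean 3600–3200; Devonian 419.2–358.9; Orosirian 2050–1800; Statherian 1800–1600; Silurian 443.8–419.2; Cryogenian 720–635.
Larger Ma is older, so oldest→youngest is Paleoarchean, Orosirian, Statherian, Cryogenian, Silurian, Devonian, Oligocene; reverse it for youngest→oldest.

Oligocene → Devonian → Silurian → Cryogenian → Statherian → Orosirian → Paleoarchean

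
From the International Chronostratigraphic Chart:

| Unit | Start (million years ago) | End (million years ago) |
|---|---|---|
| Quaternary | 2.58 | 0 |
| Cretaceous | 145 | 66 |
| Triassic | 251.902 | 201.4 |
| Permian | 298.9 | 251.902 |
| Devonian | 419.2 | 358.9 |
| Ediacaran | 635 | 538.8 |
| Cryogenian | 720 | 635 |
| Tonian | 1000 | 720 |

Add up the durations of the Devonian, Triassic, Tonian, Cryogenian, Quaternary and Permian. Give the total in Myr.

525.38 million years

Each duration: Devonian = 60.3; Triassic = 50.502; Tonian = 280; Cryogenian = 85; Quaternary = 2.58; Permian = 46.998.
Sum: 60.3 + 50.502 + 280 + 85 + 2.58 + 46.998 = 525.38 Myr.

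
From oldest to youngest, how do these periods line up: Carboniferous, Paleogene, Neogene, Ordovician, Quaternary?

Ordovician, Carboniferous, Paleogene, Neogene, Quaternary

Era membership (oldest first within each) — Paleozoic: Ordovician, Carboniferous; Cenozoic: Paleogene, Neogene, Quaternary. Paleozoic precedes Mesozoic, which precedes Cenozoic. Concatenating the groups in that era order gives oldest to youngest directly.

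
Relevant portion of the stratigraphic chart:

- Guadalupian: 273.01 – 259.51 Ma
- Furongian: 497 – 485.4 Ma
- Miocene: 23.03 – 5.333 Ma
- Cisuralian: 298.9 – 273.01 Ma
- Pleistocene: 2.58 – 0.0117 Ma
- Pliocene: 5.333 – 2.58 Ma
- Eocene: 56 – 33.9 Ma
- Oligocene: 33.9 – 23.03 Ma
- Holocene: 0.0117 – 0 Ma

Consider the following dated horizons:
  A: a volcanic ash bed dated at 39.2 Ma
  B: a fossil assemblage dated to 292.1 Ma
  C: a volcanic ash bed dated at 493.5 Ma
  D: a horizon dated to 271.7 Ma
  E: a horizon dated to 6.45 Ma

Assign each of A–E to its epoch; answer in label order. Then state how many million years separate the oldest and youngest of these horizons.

Match each age against the start–end ranges in the excerpt: A = 39.2 Ma → Eocene (56–33.9); B = 292.1 Ma → Cisuralian (298.9–273.01); C = 493.5 Ma → Furongian (497–485.4); D = 271.7 Ma → Guadalupian (273.01–259.51); E = 6.45 Ma → Miocene (23.03–5.333).
The largest age is 493.5 Ma and the smallest is 6.45 Ma; their difference is 487.05 Myr.

A — Eocene; B — Cisuralian; C — Furongian; D — Guadalupian; E — Miocene; span 487.05 million years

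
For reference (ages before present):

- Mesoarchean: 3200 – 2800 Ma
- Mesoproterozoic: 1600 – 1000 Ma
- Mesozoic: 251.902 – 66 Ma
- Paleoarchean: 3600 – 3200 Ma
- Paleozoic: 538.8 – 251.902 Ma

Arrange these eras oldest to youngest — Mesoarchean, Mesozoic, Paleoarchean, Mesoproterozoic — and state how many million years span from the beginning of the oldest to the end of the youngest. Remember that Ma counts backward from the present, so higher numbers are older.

From the excerpt: Mesoarchean 3200–2800; Mesozoic 251.902–66; Paleoarchean 3600–3200; Mesoproterozoic 1600–1000 (Ma).
Larger Ma is earlier, so the oldest is Paleoarchean and the youngest is Mesozoic; oldest to youngest: Paleoarchean, Mesoarchean, Mesoproterozoic, Mesozoic.
Oldest start 3600 minus youngest end 66 gives 3534 Myr overall.

Paleoarchean → Mesoarchean → Mesoproterozoic → Mesozoic; total span 3534 Myr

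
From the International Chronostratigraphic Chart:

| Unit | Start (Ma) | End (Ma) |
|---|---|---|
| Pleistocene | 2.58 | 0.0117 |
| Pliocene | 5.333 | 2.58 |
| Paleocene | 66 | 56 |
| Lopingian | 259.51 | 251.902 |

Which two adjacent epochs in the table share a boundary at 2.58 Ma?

Pliocene and Pleistocene

The Pliocene ends at 2.58 Ma and the Pleistocene begins at 2.58 Ma, so they share that boundary.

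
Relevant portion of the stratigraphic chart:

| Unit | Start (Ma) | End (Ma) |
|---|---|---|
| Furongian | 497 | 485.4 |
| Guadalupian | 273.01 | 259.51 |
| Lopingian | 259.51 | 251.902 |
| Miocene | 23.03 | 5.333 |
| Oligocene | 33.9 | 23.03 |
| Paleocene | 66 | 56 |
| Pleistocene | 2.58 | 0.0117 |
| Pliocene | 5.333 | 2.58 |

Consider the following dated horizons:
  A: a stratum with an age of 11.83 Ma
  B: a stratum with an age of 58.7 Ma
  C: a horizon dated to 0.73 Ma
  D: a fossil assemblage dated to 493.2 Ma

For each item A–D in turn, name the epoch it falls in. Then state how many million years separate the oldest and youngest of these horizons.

Match each age against the start–end ranges in the excerpt: A = 11.83 Ma → Miocene (23.03–5.333); B = 58.7 Ma → Paleocene (66–56); C = 0.73 Ma → Pleistocene (2.58–0.0117); D = 493.2 Ma → Furongian (497–485.4).
The largest age is 493.2 Ma and the smallest is 0.73 Ma; their difference is 492.47 Myr.

A — Miocene; B — Paleocene; C — Pleistocene; D — Furongian; span 492.47 million years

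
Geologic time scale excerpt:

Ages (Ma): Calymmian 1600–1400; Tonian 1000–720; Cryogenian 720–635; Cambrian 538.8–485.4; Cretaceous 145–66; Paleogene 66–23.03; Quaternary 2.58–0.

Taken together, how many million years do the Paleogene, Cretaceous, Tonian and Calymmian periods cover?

Duration is start − end for each: (66 − 23.03) + (145 − 66) + (1000 − 720) + (1600 − 1400).
That is 42.97 + 79 + 280 + 200, which totals 601.97 million years.

601.97 million years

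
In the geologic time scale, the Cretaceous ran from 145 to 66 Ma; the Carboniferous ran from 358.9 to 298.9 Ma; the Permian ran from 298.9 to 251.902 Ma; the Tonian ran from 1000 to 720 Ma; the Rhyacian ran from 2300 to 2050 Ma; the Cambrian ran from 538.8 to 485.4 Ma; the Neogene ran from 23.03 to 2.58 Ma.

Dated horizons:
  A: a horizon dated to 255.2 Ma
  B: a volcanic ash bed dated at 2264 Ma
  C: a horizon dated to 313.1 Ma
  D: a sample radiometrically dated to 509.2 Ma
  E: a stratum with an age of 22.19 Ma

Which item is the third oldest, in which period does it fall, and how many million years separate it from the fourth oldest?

C, in the Carboniferous; 57.9 million years to A

Sorted oldest-first by Ma: B (2264), D (509.2), C (313.1), A (255.2), E (22.19).
The third oldest is C at 313.1 Ma, which lies in 358.9–298.9 Ma: the Carboniferous.
The fourth oldest is A at 255.2 Ma; separation = |313.1 − 255.2| = 57.9 Myr.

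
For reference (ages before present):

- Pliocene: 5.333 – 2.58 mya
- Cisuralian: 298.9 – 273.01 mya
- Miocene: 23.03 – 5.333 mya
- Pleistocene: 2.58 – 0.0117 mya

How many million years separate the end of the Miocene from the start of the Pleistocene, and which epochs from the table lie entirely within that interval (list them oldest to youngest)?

End of Miocene = 5.333 Ma; start of Pleistocene = 2.58 Ma.
Gap = 5.333 − 2.58 = 2.753 Myr.
Epochs wholly inside 5.333–2.58 Ma: Pliocene (5.333–2.58).

2.753 million years; Pliocene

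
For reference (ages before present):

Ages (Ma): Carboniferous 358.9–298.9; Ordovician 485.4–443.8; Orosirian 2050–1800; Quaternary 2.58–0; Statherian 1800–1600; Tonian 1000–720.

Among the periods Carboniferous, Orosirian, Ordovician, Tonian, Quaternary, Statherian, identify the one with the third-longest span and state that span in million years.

Start − end for each: Carboniferous 358.9 − 298.9 = 60; Orosirian 2050 − 1800 = 250; Ordovician 485.4 − 443.8 = 41.6; Tonian 1000 − 720 = 280; Quaternary 2.58 − 0 = 2.58; Statherian 1800 − 1600 = 200.
Ranking these from longest: Tonian > Orosirian > Statherian > Carboniferous > Ordovician > Quaternary.
Position 3 in that ranking is Statherian, which lasted 200 Myr.

Statherian, 200 million years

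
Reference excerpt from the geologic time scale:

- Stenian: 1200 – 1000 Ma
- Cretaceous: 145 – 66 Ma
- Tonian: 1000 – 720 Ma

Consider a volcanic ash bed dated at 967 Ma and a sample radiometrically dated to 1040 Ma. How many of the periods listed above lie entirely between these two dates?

0

Checking each listed span, none has both start < 1040 Ma and end > 967 Ma — every period straddles one of the two dates or lies outside them — so the count is 0.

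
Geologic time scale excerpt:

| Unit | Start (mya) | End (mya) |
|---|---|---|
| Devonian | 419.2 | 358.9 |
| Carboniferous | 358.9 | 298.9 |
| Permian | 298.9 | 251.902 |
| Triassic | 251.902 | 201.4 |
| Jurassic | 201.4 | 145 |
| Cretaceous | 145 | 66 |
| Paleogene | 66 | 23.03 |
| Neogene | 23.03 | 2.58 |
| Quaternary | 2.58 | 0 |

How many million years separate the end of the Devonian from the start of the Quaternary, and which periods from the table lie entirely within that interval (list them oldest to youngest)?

356.32 million years; Carboniferous, Permian, Triassic, Jurassic, Cretaceous, Paleogene, Neogene

The Devonian closes at 358.9 Ma and the Quaternary opens at 2.58 Ma, so the interval is 358.9 − 2.58 = 356.32 Myr.
A period fits inside if it starts at or after 358.9 Ma and ends at or before 2.58 Ma; oldest first that gives Carboniferous, Permian, Triassic, Jurassic, Cretaceous, Paleogene, Neogene.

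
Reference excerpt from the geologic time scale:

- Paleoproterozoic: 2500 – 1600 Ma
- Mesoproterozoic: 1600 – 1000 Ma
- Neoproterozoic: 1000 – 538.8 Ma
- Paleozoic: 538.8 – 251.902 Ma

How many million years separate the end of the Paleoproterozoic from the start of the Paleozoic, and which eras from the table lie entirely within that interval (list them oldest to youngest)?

1061.2 million years; Mesoproterozoic, Neoproterozoic

The Paleoproterozoic closes at 1600 Ma and the Paleozoic opens at 538.8 Ma, so the interval is 1600 − 538.8 = 1061.2 Myr.
An era fits inside if it starts at or after 1600 Ma and ends at or before 538.8 Ma; oldest first that gives Mesoproterozoic, Neoproterozoic.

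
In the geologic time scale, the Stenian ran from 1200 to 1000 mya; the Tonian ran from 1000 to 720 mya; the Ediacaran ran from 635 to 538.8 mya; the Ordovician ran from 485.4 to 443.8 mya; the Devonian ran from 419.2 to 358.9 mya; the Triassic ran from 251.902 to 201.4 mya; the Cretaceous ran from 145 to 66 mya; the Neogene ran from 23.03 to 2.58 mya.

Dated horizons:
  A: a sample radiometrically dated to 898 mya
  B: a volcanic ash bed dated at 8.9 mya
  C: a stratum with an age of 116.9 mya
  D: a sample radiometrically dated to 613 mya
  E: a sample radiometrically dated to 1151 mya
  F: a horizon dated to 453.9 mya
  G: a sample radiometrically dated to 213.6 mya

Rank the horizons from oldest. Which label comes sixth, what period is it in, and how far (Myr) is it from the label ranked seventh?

C, in the Cretaceous; 108 million years to B

Larger Ma means older, so oldest first: E 1151 > A 898 > D 613 > F 453.9 > G 213.6 > C 116.9 > B 8.9.
Counting 6 along gives C (116.9 Ma); the excerpt puts that inside the Cretaceous, 145–66 Ma.
Next in line is B (8.9 Ma), and 116.9 − 8.9 = 108 Myr.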